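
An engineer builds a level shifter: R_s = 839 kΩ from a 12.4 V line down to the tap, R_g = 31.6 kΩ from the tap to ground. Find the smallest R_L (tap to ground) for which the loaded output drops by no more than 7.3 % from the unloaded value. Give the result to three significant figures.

Output resistance R_th = R_s‖R_g = (839 × 31.6)/870.6 = 30.45 kΩ.
The fractional drop is R_th/(R_th + R_L); requiring this ≤ 0.0730 gives R_L ≥ R_th(1/0.0730 − 1) = 30.45 × 12.70 = 387 kΩ.

R_L(min) ≈ 387 kΩ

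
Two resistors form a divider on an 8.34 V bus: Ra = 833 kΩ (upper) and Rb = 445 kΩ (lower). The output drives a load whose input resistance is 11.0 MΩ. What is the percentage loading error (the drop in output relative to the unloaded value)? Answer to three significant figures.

The divider's output (Thévenin) resistance is Ra‖Rb = 290.1 kΩ.
Fractional drop under load = R_th/(R_th + R_L) = 290.1 / (290.1 + 11000) = 0.02569.
So the output falls by 2.57 %.

2.57 %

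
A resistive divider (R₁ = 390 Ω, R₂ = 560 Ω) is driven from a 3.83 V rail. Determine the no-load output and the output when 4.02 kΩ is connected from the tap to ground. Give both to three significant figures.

Unloaded: 2.26 V; loaded: 2.14 V

Open-circuit: V = 3.83 × 560/(390 + 560) = 2.26 V.
With the load, R₂ becomes R₂‖R_L = 491.5 Ω, so V = 3.83 × 491.5/881.5 = 2.14 V.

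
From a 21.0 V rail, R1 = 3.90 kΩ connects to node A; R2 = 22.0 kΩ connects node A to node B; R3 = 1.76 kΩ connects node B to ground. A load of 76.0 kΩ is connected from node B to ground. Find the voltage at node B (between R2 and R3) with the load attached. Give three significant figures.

V ≈ 1.31 V

At node B, R3 is in parallel with the load: R3‖R_L = 1.720 kΩ.
Below node A the resistance is R2 + (R3‖R_L) = 23.72 kΩ, so V_A = 21.0 × 23.72/27.62 = 18.03 V.
Then V_B = V_A × (R3‖R_L)/(R2 + R3‖R_L) = 18.03 × 1.720/23.72 = 1.31 V.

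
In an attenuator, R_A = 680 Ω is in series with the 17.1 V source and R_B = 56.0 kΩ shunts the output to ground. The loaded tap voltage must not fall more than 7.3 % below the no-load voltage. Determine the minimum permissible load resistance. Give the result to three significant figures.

Output resistance R_th = R_A‖R_B = (680 × 56000)/56680 = 671.8 Ω.
The fractional drop is R_th/(R_th + R_L); requiring this ≤ 0.0730 gives R_L ≥ R_th(1/0.0730 − 1) = 671.8 × 12.70 = 8.53 kΩ.

R_L(min) ≈ 8.53 kΩ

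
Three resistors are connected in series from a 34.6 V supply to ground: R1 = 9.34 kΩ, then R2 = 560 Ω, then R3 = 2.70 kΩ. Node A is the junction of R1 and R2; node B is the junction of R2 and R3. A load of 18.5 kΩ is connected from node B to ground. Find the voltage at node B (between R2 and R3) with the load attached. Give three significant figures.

At node B, R3 is in parallel with the load: R3‖R_L = 2356 Ω.
Below node A the resistance is R2 + (R3‖R_L) = 2916 Ω, so V_A = 34.6 × 2916/12260 = 8.232 V.
Then V_B = V_A × (R3‖R_L)/(R2 + R3‖R_L) = 8.232 × 2356/2916 = 6.65 V.

V ≈ 6.65 V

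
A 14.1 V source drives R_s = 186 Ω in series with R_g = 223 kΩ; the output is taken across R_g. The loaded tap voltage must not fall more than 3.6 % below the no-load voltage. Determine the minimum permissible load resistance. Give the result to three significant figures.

Output resistance R_th = R_s‖R_g = (186 × 223000)/223200 = 185.8 Ω.
The fractional drop is R_th/(R_th + R_L); requiring this ≤ 0.0360 gives R_L ≥ R_th(1/0.0360 − 1) = 185.8 × 26.78 = 4.98 kΩ.

R_L(min) ≈ 4.98 kΩ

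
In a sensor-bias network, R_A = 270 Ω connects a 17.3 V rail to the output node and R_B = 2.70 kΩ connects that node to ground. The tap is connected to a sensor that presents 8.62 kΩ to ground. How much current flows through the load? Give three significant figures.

I_L ≈ 1.77 mA

R_B‖R_L = 2056 Ω; V_out = 17.3 × 2056/2326 = 15.29 V.
I_L = V_out / R_L = 15.29 / 8.62 kΩ = 1.77 mA.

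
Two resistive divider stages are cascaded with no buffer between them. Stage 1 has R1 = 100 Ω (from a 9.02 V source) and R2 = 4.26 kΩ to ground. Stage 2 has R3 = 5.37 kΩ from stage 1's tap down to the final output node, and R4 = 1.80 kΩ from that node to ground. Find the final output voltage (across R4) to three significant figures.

Stage 2 presents R3+R4 = 7170 Ω as a load on stage 1's tap.
Stage 1's lower leg becomes R2‖(R3+R4) = 2672 Ω, so V_mid = 9.02 × 2672/2772 = 8.695 V.
Stage 2 is itself unloaded: V_out = V_mid × R4/(R3+R4) = 8.695 × 1800/7170 = 2.18 V.

V_out ≈ 2.18 V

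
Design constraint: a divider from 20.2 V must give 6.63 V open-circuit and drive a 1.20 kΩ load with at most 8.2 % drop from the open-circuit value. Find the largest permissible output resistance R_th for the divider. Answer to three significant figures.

R_th ≤ 107 Ω

Loading drop = R_th/(R_th + R_L) ≤ 0.0820, so R_th ≤ R_L · ε/(1−ε) = 1.20 kΩ × 0.0820/0.9180 = 107 Ω.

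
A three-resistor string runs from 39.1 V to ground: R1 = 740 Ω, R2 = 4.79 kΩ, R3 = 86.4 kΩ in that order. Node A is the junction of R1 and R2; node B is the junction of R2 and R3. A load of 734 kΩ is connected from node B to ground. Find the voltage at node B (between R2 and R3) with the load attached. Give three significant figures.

V ≈ 36.5 V

At node B, R3 is in parallel with the load: R3‖R_L = 77300 Ω.
Below node A the resistance is R2 + (R3‖R_L) = 82090 Ω, so V_A = 39.1 × 82090/82830 = 38.75 V.
Then V_B = V_A × (R3‖R_L)/(R2 + R3‖R_L) = 38.75 × 77300/82090 = 36.5 V.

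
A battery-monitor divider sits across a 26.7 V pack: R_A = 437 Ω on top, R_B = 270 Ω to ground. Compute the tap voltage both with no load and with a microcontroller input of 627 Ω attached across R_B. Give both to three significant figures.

Open-circuit: V = 26.7 × 270/(437 + 270) = 10.2 V.
With the load, R_B becomes R_B‖R_L = 188.7 Ω, so V = 26.7 × 188.7/625.7 = 8.05 V.

Unloaded: 10.2 V; loaded: 8.05 V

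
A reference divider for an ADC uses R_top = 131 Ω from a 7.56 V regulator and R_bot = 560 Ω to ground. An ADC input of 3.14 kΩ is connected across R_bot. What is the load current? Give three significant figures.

R_bot‖R_L = 475.2 Ω; V_out = 7.56 × 475.2/606.2 = 5.926 V.
I_L = V_out / R_L = 5.926 / 3.14 kΩ = 1.89 mA.

I_L ≈ 1.89 mA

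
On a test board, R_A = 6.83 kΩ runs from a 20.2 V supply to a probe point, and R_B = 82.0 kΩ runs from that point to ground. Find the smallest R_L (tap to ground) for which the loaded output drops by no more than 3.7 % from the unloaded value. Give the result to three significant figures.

R_L(min) ≈ 164 kΩ

Output resistance R_th = R_A‖R_B = (6.83 × 82.0)/88.83 = 6.305 kΩ.
The fractional drop is R_th/(R_th + R_L); requiring this ≤ 0.0370 gives R_L ≥ R_th(1/0.0370 − 1) = 6.305 × 26.03 = 164 kΩ.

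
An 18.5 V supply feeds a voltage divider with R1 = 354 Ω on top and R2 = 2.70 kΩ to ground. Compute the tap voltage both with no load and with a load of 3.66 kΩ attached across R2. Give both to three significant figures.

Open-circuit: V = 18.5 × 2700/(354 + 2700) = 16.4 V.
With the load, R2 becomes R2‖R_L = 1554 Ω, so V = 18.5 × 1554/1908 = 15.1 V.

Unloaded: 16.4 V; loaded: 15.1 V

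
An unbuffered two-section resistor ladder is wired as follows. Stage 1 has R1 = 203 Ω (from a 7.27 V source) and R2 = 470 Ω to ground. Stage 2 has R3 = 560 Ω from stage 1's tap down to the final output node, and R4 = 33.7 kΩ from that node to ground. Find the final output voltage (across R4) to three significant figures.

Stage 2 presents R3+R4 = 34260 Ω as a load on stage 1's tap.
Stage 1's lower leg becomes R2‖(R3+R4) = 463.6 Ω, so V_mid = 7.27 × 463.6/666.6 = 5.056 V.
Stage 2 is itself unloaded: V_out = V_mid × R4/(R3+R4) = 5.056 × 33700/34260 = 4.97 V.

V_out ≈ 4.97 V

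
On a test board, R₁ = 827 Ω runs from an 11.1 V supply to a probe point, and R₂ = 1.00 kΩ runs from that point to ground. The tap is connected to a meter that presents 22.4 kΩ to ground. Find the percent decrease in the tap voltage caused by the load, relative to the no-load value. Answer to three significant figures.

1.98 %

The divider's output (Thévenin) resistance is R₁‖R₂ = 452.7 Ω.
Fractional drop under load = R_th/(R_th + R_L) = 452.7 / (452.7 + 22400) = 0.01981.
So the output falls by 1.98 %.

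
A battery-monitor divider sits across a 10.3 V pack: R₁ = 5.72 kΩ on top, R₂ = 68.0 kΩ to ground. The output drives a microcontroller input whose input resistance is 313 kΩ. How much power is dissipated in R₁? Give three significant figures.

Total resistance from the source is R₁ + (R₂‖R_L) = 61.58 kΩ, so I = 10.3/61.58 kΩ = 0.1673 mA.
P = I²·R₁ = (0.1673 mA)² × 5.72 kΩ = 0.160 mW.

P ≈ 0.160 mW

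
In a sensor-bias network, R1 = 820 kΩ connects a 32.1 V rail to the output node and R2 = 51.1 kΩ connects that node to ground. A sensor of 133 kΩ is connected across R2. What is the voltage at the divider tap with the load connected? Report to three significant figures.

V_out ≈ 1.38 V

The load sits in parallel with R2: R2‖R_L = (51.1 × 133) / (51.1 + 133) = 36.92 kΩ.
V_out = 32.1 × 36.92 / (820 + 36.92) = 32.1 × 36.92/856.9 = 1.38 V.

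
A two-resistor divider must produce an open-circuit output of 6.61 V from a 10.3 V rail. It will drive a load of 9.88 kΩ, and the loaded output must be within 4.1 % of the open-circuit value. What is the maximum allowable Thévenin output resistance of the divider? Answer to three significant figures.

R_th ≤ 422 Ω

Loading drop = R_th/(R_th + R_L) ≤ 0.0410, so R_th ≤ R_L · ε/(1−ε) = 9.88 kΩ × 0.0410/0.9590 = 422 Ω.
(Any R1, R2 with R2/(R1+R2) = 0.642 and R1‖R2 ≤ 422 Ω will meet the spec.)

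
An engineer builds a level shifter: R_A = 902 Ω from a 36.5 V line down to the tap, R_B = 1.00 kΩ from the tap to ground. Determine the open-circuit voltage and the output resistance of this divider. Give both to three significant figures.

V_th is the open-circuit tap voltage: 36.5 × 1000/(902 + 1000) = 19.2 V.
With the supply zeroed, R_A and R_B appear in parallel from the tap: R_th = R_A‖R_B = (902 × 1000)/1902 = 474 Ω.

V_th = 19.2 V, R_th = 474 Ω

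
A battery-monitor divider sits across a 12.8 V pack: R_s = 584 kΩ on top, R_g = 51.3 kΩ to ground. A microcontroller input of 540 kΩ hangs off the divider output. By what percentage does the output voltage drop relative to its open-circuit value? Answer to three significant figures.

8.03 %

Unloaded V = 12.8 × 51.3/635.3 = 1.0336 V.
Loaded: R_g‖R_L = 46.85 kΩ, giving V = 12.8 × 46.85/630.8 = 0.95058 V.
Drop = (1.0336 − 0.95058) / 1.0336 = 8.03 %.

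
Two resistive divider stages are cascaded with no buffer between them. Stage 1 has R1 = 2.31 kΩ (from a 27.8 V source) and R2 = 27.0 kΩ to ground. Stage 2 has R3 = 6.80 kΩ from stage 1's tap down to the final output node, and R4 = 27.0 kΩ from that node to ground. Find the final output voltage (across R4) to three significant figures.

Stage 2 presents R3+R4 = 33.80 kΩ as a load on stage 1's tap.
Stage 1's lower leg becomes R2‖(R3+R4) = 15.01 kΩ, so V_mid = 27.8 × 15.01/17.32 = 24.09 V.
Stage 2 is itself unloaded: V_out = V_mid × R4/(R3+R4) = 24.09 × 27.0/33.80 = 19.2 V.

V_out ≈ 19.2 V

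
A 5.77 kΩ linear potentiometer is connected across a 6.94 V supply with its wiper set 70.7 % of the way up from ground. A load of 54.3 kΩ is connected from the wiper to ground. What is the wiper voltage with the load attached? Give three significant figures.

V ≈ 4.80 V

The wiper splits the pot into (1−α)R = 1.691 kΩ above and αR = 4.079 kΩ below.
Lower section ‖ load = 3.794 kΩ.
V_wiper = 6.94 × 3.794/(1.691 + 3.794) = 4.80 V.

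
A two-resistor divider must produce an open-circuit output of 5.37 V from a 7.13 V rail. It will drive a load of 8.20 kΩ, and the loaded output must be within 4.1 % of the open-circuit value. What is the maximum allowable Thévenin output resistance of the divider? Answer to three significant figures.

R_th ≤ 351 Ω

Loading drop = R_th/(R_th + R_L) ≤ 0.0410, so R_th ≤ R_L · ε/(1−ε) = 8.20 kΩ × 0.0410/0.9590 = 351 Ω.
(Any R1, R2 with R2/(R1+R2) = 0.753 and R1‖R2 ≤ 351 Ω will meet the spec.)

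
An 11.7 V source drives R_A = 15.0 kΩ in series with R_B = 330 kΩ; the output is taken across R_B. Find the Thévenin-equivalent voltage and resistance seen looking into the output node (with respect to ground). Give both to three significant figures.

V_th is the open-circuit tap voltage: 11.7 × 330/(15.0 + 330) = 11.2 V.
With the supply zeroed, R_A and R_B appear in parallel from the tap: R_th = R_A‖R_B = (15.0 × 330)/345.0 = 14.3 kΩ.

V_th = 11.2 V, R_th = 14.3 kΩ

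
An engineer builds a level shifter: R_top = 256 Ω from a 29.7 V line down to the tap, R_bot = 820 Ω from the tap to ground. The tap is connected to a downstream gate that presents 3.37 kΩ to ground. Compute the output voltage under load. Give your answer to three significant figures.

V_out ≈ 21.4 V

The load sits in parallel with R_bot: R_bot‖R_L = (820 × 3370) / (820 + 3370) = 659.5 Ω.
V_out = 29.7 × 659.5 / (256 + 659.5) = 29.7 × 659.5/915.5 = 21.4 V.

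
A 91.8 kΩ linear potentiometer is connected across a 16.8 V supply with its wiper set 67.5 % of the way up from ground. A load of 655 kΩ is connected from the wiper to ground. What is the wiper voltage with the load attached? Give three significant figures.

V ≈ 11.0 V

The wiper splits the pot into (1−α)R = 29.83 kΩ above and αR = 61.97 kΩ below.
Lower section ‖ load = 56.61 kΩ.
V_wiper = 16.8 × 56.61/(29.83 + 56.61) = 11.0 V.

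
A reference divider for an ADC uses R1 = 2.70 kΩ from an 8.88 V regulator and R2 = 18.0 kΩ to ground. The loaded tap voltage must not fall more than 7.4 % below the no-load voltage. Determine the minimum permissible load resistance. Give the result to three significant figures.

R_L(min) ≈ 29.4 kΩ

Output resistance R_th = R1‖R2 = (2.70 × 18.0)/20.70 = 2.348 kΩ.
The fractional drop is R_th/(R_th + R_L); requiring this ≤ 0.0740 gives R_L ≥ R_th(1/0.0740 − 1) = 2.348 × 12.51 = 29.4 kΩ.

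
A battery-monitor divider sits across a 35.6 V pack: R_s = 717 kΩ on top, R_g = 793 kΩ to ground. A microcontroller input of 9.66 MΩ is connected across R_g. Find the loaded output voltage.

V_out ≈ 18.0 V

The load sits in parallel with R_g: R_g‖R_L = (793 × 9660) / (793 + 9660) = 732.8 kΩ.
V_out = 35.6 × 732.8 / (717 + 732.8) = 35.6 × 732.8/1450 = 18.0 V.
(Unloaded it would have been 18.7 V.)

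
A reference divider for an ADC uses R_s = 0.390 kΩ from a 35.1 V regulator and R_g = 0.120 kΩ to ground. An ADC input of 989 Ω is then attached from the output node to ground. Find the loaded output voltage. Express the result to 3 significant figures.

The load sits in parallel with R_g: R_g‖R_L = (120 × 989) / (120 + 989) = 107.0 Ω.
V_out = 35.1 × 107.0 / (390 + 107.0) = 35.1 × 107.0/497.0 = 7.56 V.

V_out ≈ 7.56 V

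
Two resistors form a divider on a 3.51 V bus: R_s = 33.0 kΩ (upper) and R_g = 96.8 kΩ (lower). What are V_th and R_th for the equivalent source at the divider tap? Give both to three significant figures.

V_th = 2.62 V, R_th = 24.6 kΩ

V_th is the open-circuit tap voltage: 3.51 × 96.8/(33.0 + 96.8) = 2.62 V.
With the supply zeroed, R_s and R_g appear in parallel from the tap: R_th = R_s‖R_g = (33.0 × 96.8)/129.8 = 24.6 kΩ.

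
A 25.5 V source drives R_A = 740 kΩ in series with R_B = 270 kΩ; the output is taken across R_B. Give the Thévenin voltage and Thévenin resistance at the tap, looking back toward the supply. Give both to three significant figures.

V_th is the open-circuit tap voltage: 25.5 × 270/(740 + 270) = 6.82 V.
With the supply zeroed, R_A and R_B appear in parallel from the tap: R_th = R_A‖R_B = (740 × 270)/1010 = 198 kΩ.

V_th = 6.82 V, R_th = 198 kΩ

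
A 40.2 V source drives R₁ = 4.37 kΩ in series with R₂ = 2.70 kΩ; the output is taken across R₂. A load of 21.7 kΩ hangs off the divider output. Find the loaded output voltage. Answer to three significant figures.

The load sits in parallel with R₂: R₂‖R_L = (2.70 × 21.7) / (2.70 + 21.7) = 2.401 kΩ.
V_out = 40.2 × 2.401 / (4.37 + 2.401) = 40.2 × 2.401/6.771 = 14.3 V.

V_out ≈ 14.3 V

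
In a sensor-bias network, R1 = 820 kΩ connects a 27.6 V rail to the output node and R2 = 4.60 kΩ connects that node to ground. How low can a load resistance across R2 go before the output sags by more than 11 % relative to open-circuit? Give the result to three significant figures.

Output resistance R_th = R1‖R2 = (820 × 4.60)/824.6 = 4.574 kΩ.
The fractional drop is R_th/(R_th + R_L); requiring this ≤ 0.110 gives R_L ≥ R_th(1/0.110 − 1) = 4.574 × 8.091 = 37.0 kΩ.

R_L(min) ≈ 37.0 kΩ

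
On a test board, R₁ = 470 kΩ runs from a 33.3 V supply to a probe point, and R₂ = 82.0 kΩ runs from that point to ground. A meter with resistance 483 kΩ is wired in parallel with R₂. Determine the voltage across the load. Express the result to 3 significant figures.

V_out ≈ 4.32 V

The load sits in parallel with R₂: R₂‖R_L = (82.0 × 483) / (82.0 + 483) = 70.10 kΩ.
V_out = 33.3 × 70.10 / (470 + 70.10) = 33.3 × 70.10/540.1 = 4.32 V.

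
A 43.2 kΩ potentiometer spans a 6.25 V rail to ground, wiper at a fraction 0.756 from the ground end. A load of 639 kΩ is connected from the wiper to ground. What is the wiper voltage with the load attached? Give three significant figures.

V ≈ 4.67 V

The wiper splits the pot into (1−α)R = 10.54 kΩ above and αR = 32.66 kΩ below.
Lower section ‖ load = 31.07 kΩ.
V_wiper = 6.25 × 31.07/(10.54 + 31.07) = 4.67 V.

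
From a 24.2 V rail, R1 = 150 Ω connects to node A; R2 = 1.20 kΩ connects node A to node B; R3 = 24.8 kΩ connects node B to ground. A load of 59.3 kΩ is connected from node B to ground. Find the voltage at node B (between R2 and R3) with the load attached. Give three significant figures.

V ≈ 22.5 V

At node B, R3 is in parallel with the load: R3‖R_L = 17490 Ω.
Below node A the resistance is R2 + (R3‖R_L) = 18690 Ω, so V_A = 24.2 × 18690/18840 = 24.01 V.
Then V_B = V_A × (R3‖R_L)/(R2 + R3‖R_L) = 24.01 × 17490/18690 = 22.5 V.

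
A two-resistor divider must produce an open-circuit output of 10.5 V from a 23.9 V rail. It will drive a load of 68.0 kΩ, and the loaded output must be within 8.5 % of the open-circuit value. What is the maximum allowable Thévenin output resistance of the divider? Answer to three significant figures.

R_th ≤ 6.32 kΩ

Loading drop = R_th/(R_th + R_L) ≤ 0.0850, so R_th ≤ R_L · ε/(1−ε) = 68.0 kΩ × 0.0850/0.9150 = 6.32 kΩ.
(Any R1, R2 with R2/(R1+R2) = 0.439 and R1‖R2 ≤ 6.32 kΩ will meet the spec.)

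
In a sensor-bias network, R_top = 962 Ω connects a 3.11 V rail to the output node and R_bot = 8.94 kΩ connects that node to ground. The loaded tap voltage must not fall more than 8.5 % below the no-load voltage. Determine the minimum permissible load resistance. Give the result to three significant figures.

R_L(min) ≈ 9.35 kΩ

Output resistance R_th = R_top‖R_bot = (962 × 8940)/9902 = 868.5 Ω.
The fractional drop is R_th/(R_th + R_L); requiring this ≤ 0.0850 gives R_L ≥ R_th(1/0.0850 − 1) = 868.5 × 10.76 = 9.35 kΩ.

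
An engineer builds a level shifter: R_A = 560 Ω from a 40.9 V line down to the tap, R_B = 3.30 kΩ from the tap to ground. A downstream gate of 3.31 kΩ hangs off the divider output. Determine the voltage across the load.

The load sits in parallel with R_B: R_B‖R_L = (3300 × 3310) / (3300 + 3310) = 1652 Ω.
V_out = 40.9 × 1652 / (560 + 1652) = 40.9 × 1652/2212 = 30.5 V.

V_out ≈ 30.5 V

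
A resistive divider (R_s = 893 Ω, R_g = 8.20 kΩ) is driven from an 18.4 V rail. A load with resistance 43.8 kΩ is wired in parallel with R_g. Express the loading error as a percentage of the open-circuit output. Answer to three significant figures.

1.81 %

The divider's output (Thévenin) resistance is R_s‖R_g = 805.3 Ω.
Fractional drop under load = R_th/(R_th + R_L) = 805.3 / (805.3 + 43800) = 0.01805.
So the output falls by 1.81 %.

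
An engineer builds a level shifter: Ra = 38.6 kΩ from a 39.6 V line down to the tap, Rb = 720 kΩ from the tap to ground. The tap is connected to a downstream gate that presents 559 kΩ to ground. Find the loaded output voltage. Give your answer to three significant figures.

V_out ≈ 35.3 V

The load sits in parallel with Rb: Rb‖R_L = (720 × 559) / (720 + 559) = 314.7 kΩ.
V_out = 39.6 × 314.7 / (38.6 + 314.7) = 39.6 × 314.7/353.3 = 35.3 V.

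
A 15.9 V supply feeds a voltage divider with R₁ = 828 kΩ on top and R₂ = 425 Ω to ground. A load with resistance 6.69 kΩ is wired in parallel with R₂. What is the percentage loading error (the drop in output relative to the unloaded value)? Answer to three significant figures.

The divider's output (Thévenin) resistance is R₁‖R₂ = 424.8 Ω.
Fractional drop under load = R_th/(R_th + R_L) = 424.8 / (424.8 + 6690) = 0.05970.
So the output falls by 5.97 %.

5.97 %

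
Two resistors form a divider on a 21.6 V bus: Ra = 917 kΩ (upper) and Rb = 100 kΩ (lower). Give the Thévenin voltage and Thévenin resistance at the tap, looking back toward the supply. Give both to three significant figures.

V_th = 2.12 V, R_th = 90.2 kΩ

V_th is the open-circuit tap voltage: 21.6 × 100/(917 + 100) = 2.12 V.
With the supply zeroed, Ra and Rb appear in parallel from the tap: R_th = Ra‖Rb = (917 × 100)/1017 = 90.2 kΩ.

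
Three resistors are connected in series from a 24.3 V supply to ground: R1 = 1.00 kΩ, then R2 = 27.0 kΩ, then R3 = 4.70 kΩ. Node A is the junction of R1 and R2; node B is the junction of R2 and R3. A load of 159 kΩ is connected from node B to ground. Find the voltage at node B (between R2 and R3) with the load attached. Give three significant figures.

V ≈ 3.41 V

At node B, R3 is in parallel with the load: R3‖R_L = 4.565 kΩ.
Below node A the resistance is R2 + (R3‖R_L) = 31.57 kΩ, so V_A = 24.3 × 31.57/32.57 = 23.55 V.
Then V_B = V_A × (R3‖R_L)/(R2 + R3‖R_L) = 23.55 × 4.565/31.57 = 3.41 V.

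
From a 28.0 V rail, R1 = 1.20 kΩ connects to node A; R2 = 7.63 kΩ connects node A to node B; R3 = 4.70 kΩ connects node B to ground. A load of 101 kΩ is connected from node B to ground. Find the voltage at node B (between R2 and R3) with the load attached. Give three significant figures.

At node B, R3 is in parallel with the load: R3‖R_L = 4.491 kΩ.
Below node A the resistance is R2 + (R3‖R_L) = 12.12 kΩ, so V_A = 28.0 × 12.12/13.32 = 25.48 V.
Then V_B = V_A × (R3‖R_L)/(R2 + R3‖R_L) = 25.48 × 4.491/12.12 = 9.44 V.

V ≈ 9.44 V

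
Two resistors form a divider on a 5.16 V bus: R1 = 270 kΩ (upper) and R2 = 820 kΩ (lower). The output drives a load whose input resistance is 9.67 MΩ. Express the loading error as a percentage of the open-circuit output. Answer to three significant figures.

2.06 %

The divider's output (Thévenin) resistance is R1‖R2 = 203.1 kΩ.
Fractional drop under load = R_th/(R_th + R_L) = 203.1 / (203.1 + 9670) = 0.02057.
So the output falls by 2.06 %.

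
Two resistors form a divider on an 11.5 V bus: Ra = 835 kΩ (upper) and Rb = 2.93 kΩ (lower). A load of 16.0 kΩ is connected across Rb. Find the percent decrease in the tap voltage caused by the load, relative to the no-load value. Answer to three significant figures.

15.4 %

The divider's output (Thévenin) resistance is Ra‖Rb = 2.920 kΩ.
Fractional drop under load = R_th/(R_th + R_L) = 2.920 / (2.920 + 16.0) = 0.1543.
So the output falls by 15.4 %.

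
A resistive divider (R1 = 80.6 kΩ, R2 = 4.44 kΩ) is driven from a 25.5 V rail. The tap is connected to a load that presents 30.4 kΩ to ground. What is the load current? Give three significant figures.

R2‖R_L = 3.874 kΩ; V_out = 25.5 × 3.874/84.47 = 1.169 V.
I_L = V_out / R_L = 1.169 / 30.4 kΩ = 0.0385 mA.

I_L ≈ 0.0385 mA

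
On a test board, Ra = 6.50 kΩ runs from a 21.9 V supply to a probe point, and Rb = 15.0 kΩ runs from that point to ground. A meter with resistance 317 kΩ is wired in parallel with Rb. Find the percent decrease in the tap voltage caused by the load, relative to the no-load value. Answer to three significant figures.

The divider's output (Thévenin) resistance is Ra‖Rb = 4.535 kΩ.
Fractional drop under load = R_th/(R_th + R_L) = 4.535 / (4.535 + 317) = 0.01410.
So the output falls by 1.41 %.

1.41 %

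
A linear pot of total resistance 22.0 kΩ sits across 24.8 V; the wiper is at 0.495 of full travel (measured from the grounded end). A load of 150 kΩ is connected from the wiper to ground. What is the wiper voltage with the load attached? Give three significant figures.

The wiper splits the pot into (1−α)R = 11.11 kΩ above and αR = 10.89 kΩ below.
Lower section ‖ load = 10.15 kΩ.
V_wiper = 24.8 × 10.15/(11.11 + 10.15) = 11.8 V.

V ≈ 11.8 V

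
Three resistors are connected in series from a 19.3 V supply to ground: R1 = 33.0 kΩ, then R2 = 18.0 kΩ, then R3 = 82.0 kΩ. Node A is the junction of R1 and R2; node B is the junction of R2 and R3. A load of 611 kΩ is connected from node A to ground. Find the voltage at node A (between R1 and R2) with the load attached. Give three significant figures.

Below node A the series string R2+R3 = 100.0 kΩ sits in parallel with the 611 kΩ load: 85.94 kΩ.
V_A = 19.3 × 85.94/(33.0 + 85.94) = 13.9 V.

V ≈ 13.9 V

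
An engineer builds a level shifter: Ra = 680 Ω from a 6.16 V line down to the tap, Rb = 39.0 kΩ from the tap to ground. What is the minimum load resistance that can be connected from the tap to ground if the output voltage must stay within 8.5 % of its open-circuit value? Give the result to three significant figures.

R_L(min) ≈ 7.19 kΩ

Output resistance R_th = Ra‖Rb = (680 × 39000)/39680 = 668.3 Ω.
The fractional drop is R_th/(R_th + R_L); requiring this ≤ 0.0850 gives R_L ≥ R_th(1/0.0850 − 1) = 668.3 × 10.76 = 7.19 kΩ.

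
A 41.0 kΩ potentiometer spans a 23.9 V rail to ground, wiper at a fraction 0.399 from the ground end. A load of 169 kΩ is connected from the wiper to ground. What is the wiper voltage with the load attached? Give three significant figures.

The wiper splits the pot into (1−α)R = 24.64 kΩ above and αR = 16.36 kΩ below.
Lower section ‖ load = 14.92 kΩ.
V_wiper = 23.9 × 14.92/(24.64 + 14.92) = 9.01 V.

V ≈ 9.01 V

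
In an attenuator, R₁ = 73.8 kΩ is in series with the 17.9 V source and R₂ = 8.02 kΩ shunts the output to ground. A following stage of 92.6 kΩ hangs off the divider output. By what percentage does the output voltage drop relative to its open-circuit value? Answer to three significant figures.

The divider's output (Thévenin) resistance is R₁‖R₂ = 7.234 kΩ.
Fractional drop under load = R_th/(R_th + R_L) = 7.234 / (7.234 + 92.6) = 0.07246.
So the output falls by 7.25 %.

7.25 %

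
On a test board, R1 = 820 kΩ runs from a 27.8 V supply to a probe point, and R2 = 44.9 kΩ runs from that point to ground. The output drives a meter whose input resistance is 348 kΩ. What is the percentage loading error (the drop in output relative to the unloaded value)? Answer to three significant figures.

Unloaded V = 27.8 × 44.9/864.9 = 1.4432 V.
Loaded: R2‖R_L = 39.77 kΩ, giving V = 27.8 × 39.77/859.8 = 1.2859 V.
Drop = (1.4432 − 1.2859) / 1.4432 = 10.9 %.

10.9 %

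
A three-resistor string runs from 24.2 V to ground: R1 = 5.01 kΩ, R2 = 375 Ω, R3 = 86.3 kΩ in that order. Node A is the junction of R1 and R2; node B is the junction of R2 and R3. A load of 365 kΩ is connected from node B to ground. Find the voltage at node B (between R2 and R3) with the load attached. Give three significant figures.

At node B, R3 is in parallel with the load: R3‖R_L = 69800 Ω.
Below node A the resistance is R2 + (R3‖R_L) = 70170 Ω, so V_A = 24.2 × 70170/75180 = 22.59 V.
Then V_B = V_A × (R3‖R_L)/(R2 + R3‖R_L) = 22.59 × 69800/70170 = 22.5 V.

V ≈ 22.5 V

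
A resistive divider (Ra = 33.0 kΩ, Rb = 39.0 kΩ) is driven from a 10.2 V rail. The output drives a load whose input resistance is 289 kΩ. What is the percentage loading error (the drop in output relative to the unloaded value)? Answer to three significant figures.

The divider's output (Thévenin) resistance is Ra‖Rb = 17.88 kΩ.
Fractional drop under load = R_th/(R_th + R_L) = 17.88 / (17.88 + 289) = 0.05825.
So the output falls by 5.82 %.

5.82 %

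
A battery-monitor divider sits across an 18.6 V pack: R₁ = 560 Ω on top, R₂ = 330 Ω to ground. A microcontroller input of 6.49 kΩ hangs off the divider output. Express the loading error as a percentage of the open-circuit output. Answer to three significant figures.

3.10 %

The divider's output (Thévenin) resistance is R₁‖R₂ = 207.6 Ω.
Fractional drop under load = R_th/(R_th + R_L) = 207.6 / (207.6 + 6490) = 0.03100.
So the output falls by 3.10 %.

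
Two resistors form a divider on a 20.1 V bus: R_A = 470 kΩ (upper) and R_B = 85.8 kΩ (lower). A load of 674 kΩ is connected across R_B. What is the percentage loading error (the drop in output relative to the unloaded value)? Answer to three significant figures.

9.72 %

The divider's output (Thévenin) resistance is R_A‖R_B = 72.55 kΩ.
Fractional drop under load = R_th/(R_th + R_L) = 72.55 / (72.55 + 674) = 0.09719.
So the output falls by 9.72 %.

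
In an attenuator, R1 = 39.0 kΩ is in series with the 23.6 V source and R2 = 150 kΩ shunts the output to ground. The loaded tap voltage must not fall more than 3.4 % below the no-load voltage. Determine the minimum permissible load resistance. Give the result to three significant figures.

Output resistance R_th = R1‖R2 = (39.0 × 150)/189.0 = 30.95 kΩ.
The fractional drop is R_th/(R_th + R_L); requiring this ≤ 0.0340 gives R_L ≥ R_th(1/0.0340 − 1) = 30.95 × 28.41 = 879 kΩ.

R_L(min) ≈ 879 kΩ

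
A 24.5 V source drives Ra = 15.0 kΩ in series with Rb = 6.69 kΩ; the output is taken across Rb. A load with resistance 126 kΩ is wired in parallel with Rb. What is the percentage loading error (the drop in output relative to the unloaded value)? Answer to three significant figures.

3.54 %

The divider's output (Thévenin) resistance is Ra‖Rb = 4.627 kΩ.
Fractional drop under load = R_th/(R_th + R_L) = 4.627 / (4.627 + 126) = 0.03542.
So the output falls by 3.54 %.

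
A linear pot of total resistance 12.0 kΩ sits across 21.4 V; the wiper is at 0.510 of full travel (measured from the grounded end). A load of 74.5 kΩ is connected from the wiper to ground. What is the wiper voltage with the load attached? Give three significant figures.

The wiper splits the pot into (1−α)R = 5.880 kΩ above and αR = 6.120 kΩ below.
Lower section ‖ load = 5.655 kΩ.
V_wiper = 21.4 × 5.655/(5.880 + 5.655) = 10.5 V.

V ≈ 10.5 V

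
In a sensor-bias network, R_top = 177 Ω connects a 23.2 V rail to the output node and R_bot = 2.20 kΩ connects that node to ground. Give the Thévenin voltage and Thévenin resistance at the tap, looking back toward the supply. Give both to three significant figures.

V_th = 21.5 V, R_th = 164 Ω

V_th is the open-circuit tap voltage: 23.2 × 2200/(177 + 2200) = 21.5 V.
With the supply zeroed, R_top and R_bot appear in parallel from the tap: R_th = R_top‖R_bot = (177 × 2200)/2377 = 164 Ω.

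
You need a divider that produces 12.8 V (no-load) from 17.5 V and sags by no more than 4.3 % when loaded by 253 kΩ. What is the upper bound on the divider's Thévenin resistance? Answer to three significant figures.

R_th ≤ 11.4 kΩ

Loading drop = R_th/(R_th + R_L) ≤ 0.0430, so R_th ≤ R_L · ε/(1−ε) = 253 kΩ × 0.0430/0.9570 = 11.4 kΩ.
(Any R1, R2 with R2/(R1+R2) = 0.731 and R1‖R2 ≤ 11.4 kΩ will meet the spec.)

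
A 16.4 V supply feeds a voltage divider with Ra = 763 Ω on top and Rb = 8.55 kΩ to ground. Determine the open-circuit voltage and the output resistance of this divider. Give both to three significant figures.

V_th is the open-circuit tap voltage: 16.4 × 8550/(763 + 8550) = 15.1 V.
With the supply zeroed, Ra and Rb appear in parallel from the tap: R_th = Ra‖Rb = (763 × 8550)/9313 = 700 Ω.

V_th = 15.1 V, R_th = 700 Ω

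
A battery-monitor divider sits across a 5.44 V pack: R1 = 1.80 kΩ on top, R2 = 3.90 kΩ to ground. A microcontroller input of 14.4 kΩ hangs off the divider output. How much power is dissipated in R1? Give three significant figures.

P ≈ 2.25 mW

Total resistance from the source is R1 + (R2‖R_L) = 4.869 kΩ, so I = 5.44/4.869 kΩ = 1.117 mA.
P = I²·R1 = (1.117 mA)² × 1.80 kΩ = 2.25 mW.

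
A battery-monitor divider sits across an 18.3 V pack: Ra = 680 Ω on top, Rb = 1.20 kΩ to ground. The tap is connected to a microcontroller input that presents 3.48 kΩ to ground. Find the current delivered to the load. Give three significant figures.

Rb‖R_L = 892.3 Ω; V_out = 18.3 × 892.3/1572 = 10.39 V.
I_L = V_out / R_L = 10.39 / 3.48 kΩ = 2.98 mA.

I_L ≈ 2.98 mA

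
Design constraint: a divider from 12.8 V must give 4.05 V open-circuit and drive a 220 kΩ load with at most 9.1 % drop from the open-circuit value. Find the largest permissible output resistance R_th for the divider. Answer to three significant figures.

Loading drop = R_th/(R_th + R_L) ≤ 0.0910, so R_th ≤ R_L · ε/(1−ε) = 220 kΩ × 0.0910/0.9090 = 22.0 kΩ.

R_th ≤ 22.0 kΩ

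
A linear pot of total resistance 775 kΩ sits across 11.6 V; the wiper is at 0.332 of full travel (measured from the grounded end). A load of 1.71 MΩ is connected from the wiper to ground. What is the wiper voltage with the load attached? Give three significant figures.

The wiper splits the pot into (1−α)R = 517.7 kΩ above and αR = 257.3 kΩ below.
Lower section ‖ load = 223.6 kΩ.
V_wiper = 11.6 × 223.6/(517.7 + 223.6) = 3.50 V.

V ≈ 3.50 V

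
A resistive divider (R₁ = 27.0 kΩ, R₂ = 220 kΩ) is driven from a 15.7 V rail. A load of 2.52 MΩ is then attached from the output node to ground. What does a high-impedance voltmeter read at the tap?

The load sits in parallel with R₂: R₂‖R_L = (220 × 2520) / (220 + 2520) = 202.3 kΩ.
V_out = 15.7 × 202.3 / (27.0 + 202.3) = 15.7 × 202.3/229.3 = 13.9 V.

V_out ≈ 13.9 V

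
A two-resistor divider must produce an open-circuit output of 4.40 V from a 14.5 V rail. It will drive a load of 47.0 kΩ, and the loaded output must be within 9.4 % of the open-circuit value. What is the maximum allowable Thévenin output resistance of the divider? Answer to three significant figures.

Loading drop = R_th/(R_th + R_L) ≤ 0.0940, so R_th ≤ R_L · ε/(1−ε) = 47.0 kΩ × 0.0940/0.9060 = 4.88 kΩ.
(Any R1, R2 with R2/(R1+R2) = 0.303 and R1‖R2 ≤ 4.88 kΩ will meet the spec.)

R_th ≤ 4.88 kΩ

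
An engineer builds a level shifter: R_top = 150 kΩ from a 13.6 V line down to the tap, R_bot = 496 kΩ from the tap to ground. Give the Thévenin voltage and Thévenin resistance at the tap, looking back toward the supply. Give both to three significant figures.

V_th is the open-circuit tap voltage: 13.6 × 496/(150 + 496) = 10.4 V.
With the supply zeroed, R_top and R_bot appear in parallel from the tap: R_th = R_top‖R_bot = (150 × 496)/646.0 = 115 kΩ.

V_th = 10.4 V, R_th = 115 kΩ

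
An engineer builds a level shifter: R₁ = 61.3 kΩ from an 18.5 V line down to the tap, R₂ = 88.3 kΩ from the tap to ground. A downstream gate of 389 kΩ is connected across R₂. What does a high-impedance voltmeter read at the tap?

The load sits in parallel with R₂: R₂‖R_L = (88.3 × 389) / (88.3 + 389) = 71.96 kΩ.
V_out = 18.5 × 71.96 / (61.3 + 71.96) = 18.5 × 71.96/133.3 = 9.99 V.

V_out ≈ 9.99 V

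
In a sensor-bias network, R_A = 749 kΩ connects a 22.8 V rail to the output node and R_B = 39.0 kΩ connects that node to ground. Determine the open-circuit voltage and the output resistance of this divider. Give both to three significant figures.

V_th = 1.13 V, R_th = 37.1 kΩ

V_th is the open-circuit tap voltage: 22.8 × 39.0/(749 + 39.0) = 1.13 V.
With the supply zeroed, R_A and R_B appear in parallel from the tap: R_th = R_A‖R_B = (749 × 39.0)/788.0 = 37.1 kΩ.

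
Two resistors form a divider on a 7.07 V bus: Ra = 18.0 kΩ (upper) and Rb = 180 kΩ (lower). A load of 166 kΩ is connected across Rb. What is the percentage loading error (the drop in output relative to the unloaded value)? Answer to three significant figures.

The divider's output (Thévenin) resistance is Ra‖Rb = 16.36 kΩ.
Fractional drop under load = R_th/(R_th + R_L) = 16.36 / (16.36 + 166) = 0.08973.
So the output falls by 8.97 %.

8.97 %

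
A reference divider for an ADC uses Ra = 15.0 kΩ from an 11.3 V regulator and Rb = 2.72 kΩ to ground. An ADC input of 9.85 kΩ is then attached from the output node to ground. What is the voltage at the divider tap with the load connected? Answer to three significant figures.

The load sits in parallel with Rb: Rb‖R_L = (2.72 × 9.85) / (2.72 + 9.85) = 2.131 kΩ.
V_out = 11.3 × 2.131 / (15.0 + 2.131) = 11.3 × 2.131/17.13 = 1.41 V.
(Unloaded it would have been 1.73 V.)

V_out ≈ 1.41 V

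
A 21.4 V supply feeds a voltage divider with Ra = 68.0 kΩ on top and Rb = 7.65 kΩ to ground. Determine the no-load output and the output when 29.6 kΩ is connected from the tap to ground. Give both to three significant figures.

Open-circuit: V = 21.4 × 7.65/(68.0 + 7.65) = 2.16 V.
With the load, Rb becomes Rb‖R_L = 6.079 kΩ, so V = 21.4 × 6.079/74.08 = 1.76 V.

Unloaded: 2.16 V; loaded: 1.76 V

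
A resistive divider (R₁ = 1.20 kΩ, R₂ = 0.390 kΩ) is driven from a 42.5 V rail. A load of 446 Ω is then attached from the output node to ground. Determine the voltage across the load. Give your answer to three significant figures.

V_out ≈ 6.28 V

The load sits in parallel with R₂: R₂‖R_L = (390 × 446) / (390 + 446) = 208.1 Ω.
V_out = 42.5 × 208.1 / (1200 + 208.1) = 42.5 × 208.1/1408 = 6.28 V.
(Unloaded it would have been 10.4 V.)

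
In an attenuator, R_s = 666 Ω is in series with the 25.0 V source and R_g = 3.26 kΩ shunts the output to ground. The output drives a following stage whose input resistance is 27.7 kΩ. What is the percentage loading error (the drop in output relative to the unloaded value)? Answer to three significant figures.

The divider's output (Thévenin) resistance is R_s‖R_g = 553.0 Ω.
Fractional drop under load = R_th/(R_th + R_L) = 553.0 / (553.0 + 27700) = 0.01957.
So the output falls by 1.96 %.

1.96 %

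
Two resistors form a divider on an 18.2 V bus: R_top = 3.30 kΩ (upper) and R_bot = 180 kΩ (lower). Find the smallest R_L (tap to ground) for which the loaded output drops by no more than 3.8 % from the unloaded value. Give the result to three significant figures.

R_L(min) ≈ 82.0 kΩ

Output resistance R_th = R_top‖R_bot = (3.30 × 180)/183.3 = 3.241 kΩ.
The fractional drop is R_th/(R_th + R_L); requiring this ≤ 0.0380 gives R_L ≥ R_th(1/0.0380 − 1) = 3.241 × 25.32 = 82.0 kΩ.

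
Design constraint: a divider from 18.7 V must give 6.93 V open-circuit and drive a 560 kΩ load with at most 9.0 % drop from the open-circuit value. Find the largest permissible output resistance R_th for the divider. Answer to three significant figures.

Loading drop = R_th/(R_th + R_L) ≤ 0.0900, so R_th ≤ R_L · ε/(1−ε) = 560 kΩ × 0.0900/0.9100 = 55.4 kΩ.

R_th ≤ 55.4 kΩ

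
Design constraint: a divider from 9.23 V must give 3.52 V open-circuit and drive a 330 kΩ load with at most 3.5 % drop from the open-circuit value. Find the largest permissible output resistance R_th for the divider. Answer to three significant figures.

R_th ≤ 12.0 kΩ

Loading drop = R_th/(R_th + R_L) ≤ 0.0350, so R_th ≤ R_L · ε/(1−ε) = 330 kΩ × 0.0350/0.9650 = 12.0 kΩ.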